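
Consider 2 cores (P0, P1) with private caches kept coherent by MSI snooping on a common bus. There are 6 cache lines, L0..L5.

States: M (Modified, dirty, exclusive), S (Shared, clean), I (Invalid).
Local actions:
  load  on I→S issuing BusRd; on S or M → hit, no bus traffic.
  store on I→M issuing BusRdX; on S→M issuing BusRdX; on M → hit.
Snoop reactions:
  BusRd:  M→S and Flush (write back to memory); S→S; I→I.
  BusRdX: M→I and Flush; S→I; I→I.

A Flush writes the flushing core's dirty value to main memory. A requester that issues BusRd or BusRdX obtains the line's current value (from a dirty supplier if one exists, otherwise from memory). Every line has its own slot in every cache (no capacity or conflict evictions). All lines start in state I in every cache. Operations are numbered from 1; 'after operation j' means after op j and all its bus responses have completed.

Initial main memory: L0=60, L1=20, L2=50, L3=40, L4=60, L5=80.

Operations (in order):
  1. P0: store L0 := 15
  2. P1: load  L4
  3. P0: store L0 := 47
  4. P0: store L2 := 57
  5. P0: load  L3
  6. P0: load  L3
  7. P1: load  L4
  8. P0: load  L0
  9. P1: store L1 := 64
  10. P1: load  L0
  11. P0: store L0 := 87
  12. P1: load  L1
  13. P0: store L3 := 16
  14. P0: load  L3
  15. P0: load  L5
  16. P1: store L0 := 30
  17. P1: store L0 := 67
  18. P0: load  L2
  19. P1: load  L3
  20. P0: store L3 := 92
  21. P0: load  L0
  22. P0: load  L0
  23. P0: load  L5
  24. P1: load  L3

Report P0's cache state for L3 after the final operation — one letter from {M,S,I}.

state = S

step 1: P0: store L0 := 15  ⟶  MI  (L0)  txn=BusRdX  M[L0]=60
step 2: P1: load  L4  ⟶  IS  (L4)  txn=BusRd  M[L4]=60
step 3: P0: store L0 := 47  ⟶  MI  (L0)  txn=∅  M[L0]=60
step 4: P0: store L2 := 57  ⟶  MI  (L2)  txn=BusRdX  M[L2]=50
step 5: P0: load  L3  ⟶  SI  (L3)  txn=BusRd  M[L3]=40
step 6: P0: load  L3  ⟶  SI  (L3)  txn=∅  M[L3]=40
step 7: P1: load  L4  ⟶  IS  (L4)  txn=∅  M[L4]=60
step 8: P0: load  L0  ⟶  MI  (L0)  txn=∅  M[L0]=60
step 9: P1: store L1 := 64  ⟶  IM  (L1)  txn=BusRdX  M[L1]=20
step 10: P1: load  L0  ⟶  SS  (L0)  txn=BusRd+Flush  M[L0]=47
step 11: P0: store L0 := 87  ⟶  MI  (L0)  txn=BusRdX  M[L0]=47
step 12: P1: load  L1  ⟶  IM  (L1)  txn=∅  M[L1]=20
step 13: P0: store L3 := 16  ⟶  MI  (L3)  txn=BusRdX  M[L3]=40
step 14: P0: load  L3  ⟶  MI  (L3)  txn=∅  M[L3]=40
step 15: P0: load  L5  ⟶  SI  (L5)  txn=BusRd  M[L5]=80
step 16: P1: store L0 := 30  ⟶  IM  (L0)  txn=BusRdX+Flush  M[L0]=87
step 17: P1: store L0 := 67  ⟶  IM  (L0)  txn=∅  M[L0]=87
step 18: P0: load  L2  ⟶  MI  (L2)  txn=∅  M[L2]=50
step 19: P1: load  L3  ⟶  SS  (L3)  txn=BusRd+Flush  M[L3]=16
step 20: P0: store L3 := 92  ⟶  MI  (L3)  txn=BusRdX  M[L3]=16
step 21: P0: load  L0  ⟶  SS  (L0)  txn=BusRd+Flush  M[L0]=67
step 22: P0: load  L0  ⟶  SS  (L0)  txn=∅  M[L0]=67
step 23: P0: load  L5  ⟶  SI  (L5)  txn=∅  M[L5]=80
step 24: P1: load  L3  ⟶  SS  (L3)  txn=BusRd+Flush  M[L3]=92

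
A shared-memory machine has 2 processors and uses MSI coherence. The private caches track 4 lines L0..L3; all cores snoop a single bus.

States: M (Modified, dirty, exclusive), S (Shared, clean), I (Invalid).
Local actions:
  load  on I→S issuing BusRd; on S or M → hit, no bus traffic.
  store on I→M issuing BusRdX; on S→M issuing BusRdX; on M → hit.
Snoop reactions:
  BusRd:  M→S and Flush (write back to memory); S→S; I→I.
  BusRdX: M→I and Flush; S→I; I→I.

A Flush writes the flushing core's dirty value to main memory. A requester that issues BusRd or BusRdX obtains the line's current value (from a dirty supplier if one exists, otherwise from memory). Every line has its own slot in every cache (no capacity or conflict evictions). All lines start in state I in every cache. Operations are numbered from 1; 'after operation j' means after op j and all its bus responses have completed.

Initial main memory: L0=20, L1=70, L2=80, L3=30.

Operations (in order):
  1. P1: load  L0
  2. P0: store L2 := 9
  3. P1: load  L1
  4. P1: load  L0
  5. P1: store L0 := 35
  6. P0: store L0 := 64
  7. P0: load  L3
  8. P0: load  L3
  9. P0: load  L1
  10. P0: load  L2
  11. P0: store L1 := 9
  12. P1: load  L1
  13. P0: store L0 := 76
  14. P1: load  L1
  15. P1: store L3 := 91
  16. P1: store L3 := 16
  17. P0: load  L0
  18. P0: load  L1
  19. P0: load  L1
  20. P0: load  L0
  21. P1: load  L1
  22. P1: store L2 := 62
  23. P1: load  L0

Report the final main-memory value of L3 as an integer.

step 1: P1: load  L0  ⟶  IS  (L0)  txn=BusRd  M[L0]=20
step 2: P0: store L2 := 9  ⟶  MI  (L2)  txn=BusRdX  M[L2]=80
step 3: P1: load  L1  ⟶  IS  (L1)  txn=BusRd  M[L1]=70
step 4: P1: load  L0  ⟶  IS  (L0)  txn=∅  M[L0]=20
step 5: P1: store L0 := 35  ⟶  IM  (L0)  txn=BusRdX  M[L0]=20
step 6: P0: store L0 := 64  ⟶  MI  (L0)  txn=BusRdX+Flush  M[L0]=35
step 7: P0: load  L3  ⟶  SI  (L3)  txn=BusRd  M[L3]=30
step 8: P0: load  L3  ⟶  SI  (L3)  txn=∅  M[L3]=30
step 9: P0: load  L1  ⟶  SS  (L1)  txn=BusRd  M[L1]=70
step 10: P0: load  L2  ⟶  MI  (L2)  txn=∅  M[L2]=80
step 11: P0: store L1 := 9  ⟶  MI  (L1)  txn=BusRdX  M[L1]=70
step 12: P1: load  L1  ⟶  SS  (L1)  txn=BusRd+Flush  M[L1]=9
step 13: P0: store L0 := 76  ⟶  MI  (L0)  txn=∅  M[L0]=35
step 14: P1: load  L1  ⟶  SS  (L1)  txn=∅  M[L1]=9
step 15: P1: store L3 := 91  ⟶  IM  (L3)  txn=BusRdX  M[L3]=30
step 16: P1: store L3 := 16  ⟶  IM  (L3)  txn=∅  M[L3]=30
step 17: P0: load  L0  ⟶  MI  (L0)  txn=∅  M[L0]=35
step 18: P0: load  L1  ⟶  SS  (L1)  txn=∅  M[L1]=9
step 19: P0: load  L1  ⟶  SS  (L1)  txn=∅  M[L1]=9
step 20: P0: load  L0  ⟶  MI  (L0)  txn=∅  M[L0]=35
step 21: P1: load  L1  ⟶  SS  (L1)  txn=∅  M[L1]=9
step 22: P1: store L2 := 62  ⟶  IM  (L2)  txn=BusRdX+Flush  M[L2]=9
step 23: P1: load  L0  ⟶  SS  (L0)  txn=BusRd+Flush  M[L0]=76

memory[L3] = 30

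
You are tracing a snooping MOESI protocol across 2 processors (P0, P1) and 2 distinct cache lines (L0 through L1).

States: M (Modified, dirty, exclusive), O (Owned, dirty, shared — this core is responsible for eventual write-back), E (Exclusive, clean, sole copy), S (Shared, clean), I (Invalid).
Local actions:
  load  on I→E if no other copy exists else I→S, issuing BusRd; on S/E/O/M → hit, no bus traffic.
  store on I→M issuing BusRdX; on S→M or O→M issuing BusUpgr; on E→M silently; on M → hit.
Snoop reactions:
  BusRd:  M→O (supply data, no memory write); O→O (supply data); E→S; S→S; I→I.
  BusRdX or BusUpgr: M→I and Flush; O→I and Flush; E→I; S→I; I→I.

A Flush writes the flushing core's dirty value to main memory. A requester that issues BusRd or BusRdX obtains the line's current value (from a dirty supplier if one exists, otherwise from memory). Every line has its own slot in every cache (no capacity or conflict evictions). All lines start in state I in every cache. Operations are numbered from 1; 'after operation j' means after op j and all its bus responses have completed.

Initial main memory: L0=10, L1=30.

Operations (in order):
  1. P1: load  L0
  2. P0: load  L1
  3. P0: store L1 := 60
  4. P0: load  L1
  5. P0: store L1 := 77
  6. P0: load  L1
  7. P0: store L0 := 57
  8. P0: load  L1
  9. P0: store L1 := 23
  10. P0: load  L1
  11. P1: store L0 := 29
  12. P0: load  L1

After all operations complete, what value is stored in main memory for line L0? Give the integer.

memory[L0] = 57

[1] P1: load  L0 | P0:I, P1:E(10) | bus: BusRd
[2] P0: load  L1 | P0:E(30), P1:I | bus: BusRd
[3] P0: store L1 := 60 | P0:M(60), P1:I | bus: none
[4] P0: load  L1 | P0:M(60), P1:I | bus: none
[5] P0: store L1 := 77 | P0:M(77), P1:I | bus: none
[6] P0: load  L1 | P0:M(77), P1:I | bus: none
[7] P0: store L0 := 57 | P0:M(57), P1:I | bus: BusRdX
[8] P0: load  L1 | P0:M(77), P1:I | bus: none
[9] P0: store L1 := 23 | P0:M(23), P1:I | bus: none
[10] P0: load  L1 | P0:M(23), P1:I | bus: none
[11] P1: store L0 := 29 | P0:I, P1:M(29) | bus: BusRdX,Flush
[12] P0: load  L1 | P0:M(23), P1:I | bus: none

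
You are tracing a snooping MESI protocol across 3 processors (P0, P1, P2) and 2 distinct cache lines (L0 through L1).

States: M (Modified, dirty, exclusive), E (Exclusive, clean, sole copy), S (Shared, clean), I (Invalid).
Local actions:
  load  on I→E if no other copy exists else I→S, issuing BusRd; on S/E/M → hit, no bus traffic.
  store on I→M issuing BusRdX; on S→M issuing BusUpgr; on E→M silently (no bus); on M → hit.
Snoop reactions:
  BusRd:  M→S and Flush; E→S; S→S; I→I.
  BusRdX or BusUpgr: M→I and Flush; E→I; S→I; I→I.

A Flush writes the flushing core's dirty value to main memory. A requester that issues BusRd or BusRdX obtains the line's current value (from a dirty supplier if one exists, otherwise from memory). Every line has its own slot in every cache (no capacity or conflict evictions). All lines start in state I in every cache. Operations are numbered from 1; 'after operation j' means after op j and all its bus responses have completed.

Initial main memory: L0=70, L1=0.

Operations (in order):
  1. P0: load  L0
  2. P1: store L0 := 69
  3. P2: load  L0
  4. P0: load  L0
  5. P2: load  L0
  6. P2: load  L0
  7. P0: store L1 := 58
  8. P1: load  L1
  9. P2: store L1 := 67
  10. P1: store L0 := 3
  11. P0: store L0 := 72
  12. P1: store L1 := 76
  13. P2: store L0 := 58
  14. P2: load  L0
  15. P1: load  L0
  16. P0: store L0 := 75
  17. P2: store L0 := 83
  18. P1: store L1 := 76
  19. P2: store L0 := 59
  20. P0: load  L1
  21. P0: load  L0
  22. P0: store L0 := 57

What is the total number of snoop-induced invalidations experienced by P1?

invalidations = 3

[1] P0: load  L0 | P0:E(70), P1:I, P2:I | bus: BusRd
[2] P1: store L0 := 69 | P0:I, P1:M(69), P2:I | bus: BusRdX
[3] P2: load  L0 | P0:I, P1:S(69), P2:S(69) | bus: BusRd,Flush
[4] P0: load  L0 | P0:S(69), P1:S(69), P2:S(69) | bus: BusRd
[5] P2: load  L0 | P0:S(69), P1:S(69), P2:S(69) | bus: none
[6] P2: load  L0 | P0:S(69), P1:S(69), P2:S(69) | bus: none
[7] P0: store L1 := 58 | P0:M(58), P1:I, P2:I | bus: BusRdX
[8] P1: load  L1 | P0:S(58), P1:S(58), P2:I | bus: BusRd,Flush
[9] P2: store L1 := 67 | P0:I, P1:I, P2:M(67) | bus: BusRdX
[10] P1: store L0 := 3 | P0:I, P1:M(3), P2:I | bus: BusUpgr
[11] P0: store L0 := 72 | P0:M(72), P1:I, P2:I | bus: BusRdX,Flush
[12] P1: store L1 := 76 | P0:I, P1:M(76), P2:I | bus: BusRdX,Flush
[13] P2: store L0 := 58 | P0:I, P1:I, P2:M(58) | bus: BusRdX,Flush
[14] P2: load  L0 | P0:I, P1:I, P2:M(58) | bus: none
[15] P1: load  L0 | P0:I, P1:S(58), P2:S(58) | bus: BusRd,Flush
[16] P0: store L0 := 75 | P0:M(75), P1:I, P2:I | bus: BusRdX
[17] P2: store L0 := 83 | P0:I, P1:I, P2:M(83) | bus: BusRdX,Flush
[18] P1: store L1 := 76 | P0:I, P1:M(76), P2:I | bus: none
[19] P2: store L0 := 59 | P0:I, P1:I, P2:M(59) | bus: none
[20] P0: load  L1 | P0:S(76), P1:S(76), P2:I | bus: BusRd,Flush
[21] P0: load  L0 | P0:S(59), P1:I, P2:S(59) | bus: BusRd,Flush
[22] P0: store L0 := 57 | P0:M(57), P1:I, P2:I | bus: BusUpgr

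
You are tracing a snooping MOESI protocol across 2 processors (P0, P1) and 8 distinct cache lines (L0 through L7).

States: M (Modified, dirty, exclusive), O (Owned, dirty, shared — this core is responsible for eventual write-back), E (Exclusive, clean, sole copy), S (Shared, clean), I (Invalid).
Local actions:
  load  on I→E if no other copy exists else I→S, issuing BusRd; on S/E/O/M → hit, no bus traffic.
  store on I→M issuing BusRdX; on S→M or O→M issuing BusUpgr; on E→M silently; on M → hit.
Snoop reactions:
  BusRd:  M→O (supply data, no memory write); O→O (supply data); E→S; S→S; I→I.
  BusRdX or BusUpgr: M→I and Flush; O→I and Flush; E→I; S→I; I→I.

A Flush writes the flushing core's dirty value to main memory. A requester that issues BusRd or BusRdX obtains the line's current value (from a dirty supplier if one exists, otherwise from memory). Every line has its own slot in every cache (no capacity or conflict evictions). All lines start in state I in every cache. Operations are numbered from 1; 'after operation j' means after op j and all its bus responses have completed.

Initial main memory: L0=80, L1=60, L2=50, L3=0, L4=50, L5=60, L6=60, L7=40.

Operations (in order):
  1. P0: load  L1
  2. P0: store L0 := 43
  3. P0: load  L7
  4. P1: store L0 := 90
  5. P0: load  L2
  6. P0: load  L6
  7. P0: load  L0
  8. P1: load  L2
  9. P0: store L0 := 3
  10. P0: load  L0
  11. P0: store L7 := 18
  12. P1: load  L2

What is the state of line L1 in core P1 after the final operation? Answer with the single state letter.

state = I

  op1 P0: load  L1 → E/I on L1; bus BusRd; mem=60
  op2 P0: store L0 := 43 → M/I on L0; bus BusRdX; mem=80
  op3 P0: load  L7 → E/I on L7; bus BusRd; mem=40
  op4 P1: store L0 := 90 → I/M on L0; bus BusRdX Flush; mem=43
  op5 P0: load  L2 → E/I on L2; bus BusRd; mem=50
  op6 P0: load  L6 → E/I on L6; bus BusRd; mem=60
  op7 P0: load  L0 → S/O on L0; bus BusRd; mem=43
  op8 P1: load  L2 → S/S on L2; bus BusRd; mem=50
  op9 P0: store L0 := 3 → M/I on L0; bus BusUpgr Flush; mem=90
  op10 P0: load  L0 → M/I on L0; bus (none); mem=90
  op11 P0: store L7 := 18 → M/I on L7; bus (none); mem=40
  op12 P1: load  L2 → S/S on L2; bus (none); mem=50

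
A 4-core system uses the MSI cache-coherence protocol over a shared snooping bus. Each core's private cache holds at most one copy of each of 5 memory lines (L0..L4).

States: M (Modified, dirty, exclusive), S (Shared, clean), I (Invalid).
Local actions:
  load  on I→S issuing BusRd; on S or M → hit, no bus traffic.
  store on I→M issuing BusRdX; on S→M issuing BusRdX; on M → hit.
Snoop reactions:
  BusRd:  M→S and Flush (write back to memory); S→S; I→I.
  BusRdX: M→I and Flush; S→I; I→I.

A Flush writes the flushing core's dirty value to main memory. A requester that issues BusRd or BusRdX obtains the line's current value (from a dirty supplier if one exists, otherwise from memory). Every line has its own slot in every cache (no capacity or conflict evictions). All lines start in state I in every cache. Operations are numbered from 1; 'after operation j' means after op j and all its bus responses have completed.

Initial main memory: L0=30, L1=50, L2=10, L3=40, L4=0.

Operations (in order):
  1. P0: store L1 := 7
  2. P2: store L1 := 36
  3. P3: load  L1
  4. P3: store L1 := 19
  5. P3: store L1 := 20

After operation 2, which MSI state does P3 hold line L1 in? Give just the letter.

state = I

  op1 P0: store L1 := 7 → M/I/I/I on L1; bus BusRdX; mem=50
  op2 P2: store L1 := 36 → I/I/M/I on L1; bus BusRdX Flush; mem=7
  op3 P3: load  L1 → I/I/S/S on L1; bus BusRd Flush; mem=36
  op4 P3: store L1 := 19 → I/I/I/M on L1; bus BusRdX; mem=36
  op5 P3: store L1 := 20 → I/I/I/M on L1; bus (none); mem=36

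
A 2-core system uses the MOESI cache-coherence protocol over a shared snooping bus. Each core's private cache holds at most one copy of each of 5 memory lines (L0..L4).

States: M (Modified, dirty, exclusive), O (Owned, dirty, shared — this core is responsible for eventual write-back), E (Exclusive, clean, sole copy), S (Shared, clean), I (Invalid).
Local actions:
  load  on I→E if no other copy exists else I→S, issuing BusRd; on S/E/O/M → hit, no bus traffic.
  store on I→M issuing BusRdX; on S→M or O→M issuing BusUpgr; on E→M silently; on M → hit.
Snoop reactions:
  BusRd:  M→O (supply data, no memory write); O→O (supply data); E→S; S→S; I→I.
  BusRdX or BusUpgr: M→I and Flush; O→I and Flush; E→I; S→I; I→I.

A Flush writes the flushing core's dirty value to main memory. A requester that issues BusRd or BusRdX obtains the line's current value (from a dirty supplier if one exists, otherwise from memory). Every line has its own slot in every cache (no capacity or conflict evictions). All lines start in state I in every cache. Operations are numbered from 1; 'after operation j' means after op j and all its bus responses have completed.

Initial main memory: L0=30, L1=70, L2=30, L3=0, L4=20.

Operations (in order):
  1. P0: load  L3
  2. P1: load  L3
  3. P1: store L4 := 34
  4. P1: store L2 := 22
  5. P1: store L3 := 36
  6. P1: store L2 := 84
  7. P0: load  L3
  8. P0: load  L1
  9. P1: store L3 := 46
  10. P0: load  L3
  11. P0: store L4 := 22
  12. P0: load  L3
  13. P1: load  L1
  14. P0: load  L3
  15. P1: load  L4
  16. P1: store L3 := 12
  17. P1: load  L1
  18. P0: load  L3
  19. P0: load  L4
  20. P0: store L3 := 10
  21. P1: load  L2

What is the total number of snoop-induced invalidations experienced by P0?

1. P0: load  L3  bus=[BusRd]  L3: P0=E P1=I  mem[L3]=0
2. P1: load  L3  bus=[BusRd]  L3: P0=S P1=S  mem[L3]=0
3. P1: store L4 := 34  bus=[BusRdX]  L4: P0=I P1=M  mem[L4]=20
4. P1: store L2 := 22  bus=[BusRdX]  L2: P0=I P1=M  mem[L2]=30
5. P1: store L3 := 36  bus=[BusUpgr]  L3: P0=I P1=M  mem[L3]=0
6. P1: store L2 := 84  bus=[-]  L2: P0=I P1=M  mem[L2]=30
7. P0: load  L3  bus=[BusRd]  L3: P0=S P1=O  mem[L3]=0
8. P0: load  L1  bus=[BusRd]  L1: P0=E P1=I  mem[L1]=70
9. P1: store L3 := 46  bus=[BusUpgr]  L3: P0=I P1=M  mem[L3]=0
10. P0: load  L3  bus=[BusRd]  L3: P0=S P1=O  mem[L3]=0
11. P0: store L4 := 22  bus=[BusRdX,Flush]  L4: P0=M P1=I  mem[L4]=34
12. P0: load  L3  bus=[-]  L3: P0=S P1=O  mem[L3]=0
13. P1: load  L1  bus=[BusRd]  L1: P0=S P1=S  mem[L1]=70
14. P0: load  L3  bus=[-]  L3: P0=S P1=O  mem[L3]=0
15. P1: load  L4  bus=[BusRd]  L4: P0=O P1=S  mem[L4]=34
16. P1: store L3 := 12  bus=[BusUpgr]  L3: P0=I P1=M  mem[L3]=0
17. P1: load  L1  bus=[-]  L1: P0=S P1=S  mem[L1]=70
18. P0: load  L3  bus=[BusRd]  L3: P0=S P1=O  mem[L3]=0
19. P0: load  L4  bus=[-]  L4: P0=O P1=S  mem[L4]=34
20. P0: store L3 := 10  bus=[BusUpgr,Flush]  L3: P0=M P1=I  mem[L3]=12
21. P1: load  L2  bus=[-]  L2: P0=I P1=M  mem[L2]=30

invalidations = 3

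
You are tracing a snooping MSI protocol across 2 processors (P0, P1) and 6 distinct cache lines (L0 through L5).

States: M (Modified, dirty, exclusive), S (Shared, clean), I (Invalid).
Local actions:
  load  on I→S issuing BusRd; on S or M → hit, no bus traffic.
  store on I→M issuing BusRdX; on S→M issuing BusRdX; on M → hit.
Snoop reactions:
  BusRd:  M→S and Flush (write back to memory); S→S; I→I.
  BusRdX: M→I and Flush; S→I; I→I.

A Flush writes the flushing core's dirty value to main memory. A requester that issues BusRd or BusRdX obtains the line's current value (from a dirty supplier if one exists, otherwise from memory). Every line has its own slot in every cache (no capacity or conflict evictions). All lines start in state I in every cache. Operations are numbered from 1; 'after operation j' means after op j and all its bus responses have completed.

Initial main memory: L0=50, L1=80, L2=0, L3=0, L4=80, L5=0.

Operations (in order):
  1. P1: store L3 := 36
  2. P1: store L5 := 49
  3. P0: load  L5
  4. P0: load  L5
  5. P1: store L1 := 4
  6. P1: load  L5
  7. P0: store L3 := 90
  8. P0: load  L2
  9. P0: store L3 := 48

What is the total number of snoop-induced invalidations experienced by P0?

invalidations = 0

step 1: P1: store L3 := 36  ⟶  IM  (L3)  txn=BusRdX  M[L3]=0
step 2: P1: store L5 := 49  ⟶  IM  (L5)  txn=BusRdX  M[L5]=0
step 3: P0: load  L5  ⟶  SS  (L5)  txn=BusRd+Flush  M[L5]=49
step 4: P0: load  L5  ⟶  SS  (L5)  txn=∅  M[L5]=49
step 5: P1: store L1 := 4  ⟶  IM  (L1)  txn=BusRdX  M[L1]=80
step 6: P1: load  L5  ⟶  SS  (L5)  txn=∅  M[L5]=49
step 7: P0: store L3 := 90  ⟶  MI  (L3)  txn=BusRdX+Flush  M[L3]=36
step 8: P0: load  L2  ⟶  SI  (L2)  txn=BusRd  M[L2]=0
step 9: P0: store L3 := 48  ⟶  MI  (L3)  txn=∅  M[L3]=36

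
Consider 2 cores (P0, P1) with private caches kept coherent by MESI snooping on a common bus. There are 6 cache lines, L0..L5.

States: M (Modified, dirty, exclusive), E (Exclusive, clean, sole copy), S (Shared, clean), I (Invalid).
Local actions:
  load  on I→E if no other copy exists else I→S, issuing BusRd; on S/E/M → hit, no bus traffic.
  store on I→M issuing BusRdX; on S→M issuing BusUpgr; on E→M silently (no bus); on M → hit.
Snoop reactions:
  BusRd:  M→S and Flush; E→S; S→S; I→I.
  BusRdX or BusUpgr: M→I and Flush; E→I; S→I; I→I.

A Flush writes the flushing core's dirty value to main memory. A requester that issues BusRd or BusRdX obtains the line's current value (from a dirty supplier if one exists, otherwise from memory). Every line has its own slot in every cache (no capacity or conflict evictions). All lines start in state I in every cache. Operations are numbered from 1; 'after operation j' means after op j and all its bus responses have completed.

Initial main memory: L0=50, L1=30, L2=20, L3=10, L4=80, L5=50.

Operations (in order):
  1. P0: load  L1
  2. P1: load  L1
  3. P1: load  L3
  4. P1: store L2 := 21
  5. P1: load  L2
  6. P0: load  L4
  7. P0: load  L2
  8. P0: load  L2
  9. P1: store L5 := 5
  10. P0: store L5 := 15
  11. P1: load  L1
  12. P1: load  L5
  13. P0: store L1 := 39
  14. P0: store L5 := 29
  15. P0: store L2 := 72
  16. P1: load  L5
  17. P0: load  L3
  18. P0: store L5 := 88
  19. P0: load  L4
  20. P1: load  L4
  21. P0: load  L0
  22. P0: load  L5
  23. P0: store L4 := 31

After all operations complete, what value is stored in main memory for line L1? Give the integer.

memory[L1] = 30

  op1 P0: load  L1 → E/I on L1; bus BusRd; mem=30
  op2 P1: load  L1 → S/S on L1; bus BusRd; mem=30
  op3 P1: load  L3 → I/E on L3; bus BusRd; mem=10
  op4 P1: store L2 := 21 → I/M on L2; bus BusRdX; mem=20
  op5 P1: load  L2 → I/M on L2; bus (none); mem=20
  op6 P0: load  L4 → E/I on L4; bus BusRd; mem=80
  op7 P0: load  L2 → S/S on L2; bus BusRd Flush; mem=21
  op8 P0: load  L2 → S/S on L2; bus (none); mem=21
  op9 P1: store L5 := 5 → I/M on L5; bus BusRdX; mem=50
  op10 P0: store L5 := 15 → M/I on L5; bus BusRdX Flush; mem=5
  op11 P1: load  L1 → S/S on L1; bus (none); mem=30
  op12 P1: load  L5 → S/S on L5; bus BusRd Flush; mem=15
  op13 P0: store L1 := 39 → M/I on L1; bus BusUpgr; mem=30
  op14 P0: store L5 := 29 → M/I on L5; bus BusUpgr; mem=15
  op15 P0: store L2 := 72 → M/I on L2; bus BusUpgr; mem=21
  op16 P1: load  L5 → S/S on L5; bus BusRd Flush; mem=29
  op17 P0: load  L3 → S/S on L3; bus BusRd; mem=10
  op18 P0: store L5 := 88 → M/I on L5; bus BusUpgr; mem=29
  op19 P0: load  L4 → E/I on L4; bus (none); mem=80
  op20 P1: load  L4 → S/S on L4; bus BusRd; mem=80
  op21 P0: load  L0 → E/I on L0; bus BusRd; mem=50
  op22 P0: load  L5 → M/I on L5; bus (none); mem=29
  op23 P0: store L4 := 31 → M/I on L4; bus BusUpgr; mem=80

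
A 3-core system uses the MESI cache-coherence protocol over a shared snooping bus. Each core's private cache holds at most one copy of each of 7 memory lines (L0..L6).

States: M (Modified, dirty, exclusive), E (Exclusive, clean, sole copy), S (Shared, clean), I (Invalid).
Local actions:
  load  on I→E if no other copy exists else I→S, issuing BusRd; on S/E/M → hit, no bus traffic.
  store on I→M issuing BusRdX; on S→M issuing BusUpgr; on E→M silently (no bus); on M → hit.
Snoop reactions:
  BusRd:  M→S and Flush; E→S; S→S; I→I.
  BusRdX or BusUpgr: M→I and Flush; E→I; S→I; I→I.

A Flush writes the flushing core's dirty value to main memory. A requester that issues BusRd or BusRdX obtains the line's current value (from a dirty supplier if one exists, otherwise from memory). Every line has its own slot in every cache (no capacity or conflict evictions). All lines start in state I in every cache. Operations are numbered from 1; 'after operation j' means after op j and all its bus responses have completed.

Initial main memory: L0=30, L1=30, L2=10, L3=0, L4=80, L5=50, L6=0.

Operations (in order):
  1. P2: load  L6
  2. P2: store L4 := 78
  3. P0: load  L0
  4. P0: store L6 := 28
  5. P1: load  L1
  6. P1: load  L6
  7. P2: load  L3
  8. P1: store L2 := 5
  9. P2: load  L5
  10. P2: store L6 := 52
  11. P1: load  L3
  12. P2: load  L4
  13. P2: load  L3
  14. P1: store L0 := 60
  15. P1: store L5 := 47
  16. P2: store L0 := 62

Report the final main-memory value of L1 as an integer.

memory[L1] = 30

step 1: P2: load  L6  ⟶  IIE  (L6)  txn=BusRd  M[L6]=0
step 2: P2: store L4 := 78  ⟶  IIM  (L4)  txn=BusRdX  M[L4]=80
step 3: P0: load  L0  ⟶  EII  (L0)  txn=BusRd  M[L0]=30
step 4: P0: store L6 := 28  ⟶  MII  (L6)  txn=BusRdX  M[L6]=0
step 5: P1: load  L1  ⟶  IEI  (L1)  txn=BusRd  M[L1]=30
step 6: P1: load  L6  ⟶  SSI  (L6)  txn=BusRd+Flush  M[L6]=28
step 7: P2: load  L3  ⟶  IIE  (L3)  txn=BusRd  M[L3]=0
step 8: P1: store L2 := 5  ⟶  IMI  (L2)  txn=BusRdX  M[L2]=10
step 9: P2: load  L5  ⟶  IIE  (L5)  txn=BusRd  M[L5]=50
step 10: P2: store L6 := 52  ⟶  IIM  (L6)  txn=BusRdX  M[L6]=28
step 11: P1: load  L3  ⟶  ISS  (L3)  txn=BusRd  M[L3]=0
step 12: P2: load  L4  ⟶  IIM  (L4)  txn=∅  M[L4]=80
step 13: P2: load  L3  ⟶  ISS  (L3)  txn=∅  M[L3]=0
step 14: P1: store L0 := 60  ⟶  IMI  (L0)  txn=BusRdX  M[L0]=30
step 15: P1: store L5 := 47  ⟶  IMI  (L5)  txn=BusRdX  M[L5]=50
step 16: P2: store L0 := 62  ⟶  IIM  (L0)  txn=BusRdX+Flush  M[L0]=60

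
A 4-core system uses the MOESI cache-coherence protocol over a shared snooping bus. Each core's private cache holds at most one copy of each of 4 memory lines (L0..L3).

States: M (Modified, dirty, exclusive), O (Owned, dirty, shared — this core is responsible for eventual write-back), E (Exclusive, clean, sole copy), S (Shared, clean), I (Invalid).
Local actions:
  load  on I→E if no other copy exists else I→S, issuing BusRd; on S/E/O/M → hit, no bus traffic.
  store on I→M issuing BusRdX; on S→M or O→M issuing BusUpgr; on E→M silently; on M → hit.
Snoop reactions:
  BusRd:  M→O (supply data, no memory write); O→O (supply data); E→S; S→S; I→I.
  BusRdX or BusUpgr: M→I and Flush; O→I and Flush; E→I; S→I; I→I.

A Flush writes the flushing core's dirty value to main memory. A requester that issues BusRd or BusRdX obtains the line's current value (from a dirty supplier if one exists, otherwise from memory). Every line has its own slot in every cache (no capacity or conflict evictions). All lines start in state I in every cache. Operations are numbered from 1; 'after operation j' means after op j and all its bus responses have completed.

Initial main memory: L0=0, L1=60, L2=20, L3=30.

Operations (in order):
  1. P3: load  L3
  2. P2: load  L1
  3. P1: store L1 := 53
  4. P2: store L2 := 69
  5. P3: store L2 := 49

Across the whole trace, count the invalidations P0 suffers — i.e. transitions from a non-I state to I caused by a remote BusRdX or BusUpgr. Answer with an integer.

step 1: P3: load  L3  ⟶  IIIE  (L3)  txn=BusRd  M[L3]=30
step 2: P2: load  L1  ⟶  IIEI  (L1)  txn=BusRd  M[L1]=60
step 3: P1: store L1 := 53  ⟶  IMII  (L1)  txn=BusRdX  M[L1]=60
step 4: P2: store L2 := 69  ⟶  IIMI  (L2)  txn=BusRdX  M[L2]=20
step 5: P3: store L2 := 49  ⟶  IIIM  (L2)  txn=BusRdX+Flush  M[L2]=69

invalidations = 0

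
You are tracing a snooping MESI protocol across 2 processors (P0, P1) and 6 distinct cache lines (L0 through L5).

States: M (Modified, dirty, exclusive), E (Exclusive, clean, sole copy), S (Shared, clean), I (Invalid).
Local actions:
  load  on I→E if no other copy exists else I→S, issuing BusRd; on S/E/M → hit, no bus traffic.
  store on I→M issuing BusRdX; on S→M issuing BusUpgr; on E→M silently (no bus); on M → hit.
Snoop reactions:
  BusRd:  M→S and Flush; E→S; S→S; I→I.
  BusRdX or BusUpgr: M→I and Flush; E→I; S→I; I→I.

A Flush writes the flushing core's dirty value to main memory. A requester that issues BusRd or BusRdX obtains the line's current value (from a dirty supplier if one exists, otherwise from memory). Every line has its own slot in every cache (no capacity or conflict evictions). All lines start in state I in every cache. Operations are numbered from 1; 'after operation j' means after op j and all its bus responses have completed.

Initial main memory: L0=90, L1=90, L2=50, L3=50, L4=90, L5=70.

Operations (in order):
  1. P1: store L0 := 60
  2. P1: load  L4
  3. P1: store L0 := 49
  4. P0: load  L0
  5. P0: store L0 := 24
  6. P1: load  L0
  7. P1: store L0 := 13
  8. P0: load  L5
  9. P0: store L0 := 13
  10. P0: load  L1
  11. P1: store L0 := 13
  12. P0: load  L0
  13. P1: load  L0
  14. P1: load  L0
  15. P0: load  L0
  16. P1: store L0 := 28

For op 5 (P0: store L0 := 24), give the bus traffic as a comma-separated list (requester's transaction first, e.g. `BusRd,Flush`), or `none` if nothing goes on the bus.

  op1 P1: store L0 := 60 → I/M on L0; bus BusRdX; mem=90
  op2 P1: load  L4 → I/E on L4; bus BusRd; mem=90
  op3 P1: store L0 := 49 → I/M on L0; bus (none); mem=90
  op4 P0: load  L0 → S/S on L0; bus BusRd Flush; mem=49
  op5 P0: store L0 := 24 → M/I on L0; bus BusUpgr; mem=49
  op6 P1: load  L0 → S/S on L0; bus BusRd Flush; mem=24
  op7 P1: store L0 := 13 → I/M on L0; bus BusUpgr; mem=24
  op8 P0: load  L5 → E/I on L5; bus BusRd; mem=70
  op9 P0: store L0 := 13 → M/I on L0; bus BusRdX Flush; mem=13
  op10 P0: load  L1 → E/I on L1; bus BusRd; mem=90
  op11 P1: store L0 := 13 → I/M on L0; bus BusRdX Flush; mem=13
  op12 P0: load  L0 → S/S on L0; bus BusRd Flush; mem=13
  op13 P1: load  L0 → S/S on L0; bus (none); mem=13
  op14 P1: load  L0 → S/S on L0; bus (none); mem=13
  op15 P0: load  L0 → S/S on L0; bus (none); mem=13
  op16 P1: store L0 := 28 → I/M on L0; bus BusUpgr; mem=13

bus = BusUpgr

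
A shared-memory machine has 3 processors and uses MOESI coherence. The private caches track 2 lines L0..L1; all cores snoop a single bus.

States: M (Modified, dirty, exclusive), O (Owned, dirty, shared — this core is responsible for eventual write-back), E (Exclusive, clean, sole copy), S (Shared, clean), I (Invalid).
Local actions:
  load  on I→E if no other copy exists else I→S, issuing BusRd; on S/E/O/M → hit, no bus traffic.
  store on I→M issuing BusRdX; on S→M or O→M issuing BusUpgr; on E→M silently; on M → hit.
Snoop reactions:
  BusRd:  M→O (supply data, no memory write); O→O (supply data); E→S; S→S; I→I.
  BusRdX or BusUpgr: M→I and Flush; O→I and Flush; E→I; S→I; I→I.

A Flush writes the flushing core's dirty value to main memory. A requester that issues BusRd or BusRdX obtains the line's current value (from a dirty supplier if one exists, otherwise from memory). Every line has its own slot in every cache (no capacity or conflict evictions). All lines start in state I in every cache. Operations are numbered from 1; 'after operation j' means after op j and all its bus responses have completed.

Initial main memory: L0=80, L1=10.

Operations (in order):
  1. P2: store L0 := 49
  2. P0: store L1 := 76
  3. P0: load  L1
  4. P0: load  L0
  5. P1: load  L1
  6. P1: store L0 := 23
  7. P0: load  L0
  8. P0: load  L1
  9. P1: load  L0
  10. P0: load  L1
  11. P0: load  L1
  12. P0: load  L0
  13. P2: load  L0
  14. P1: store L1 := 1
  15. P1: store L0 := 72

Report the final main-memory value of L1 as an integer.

memory[L1] = 76

[1] P2: store L0 := 49 | P0:I, P1:I, P2:M(49) | bus: BusRdX
[2] P0: store L1 := 76 | P0:M(76), P1:I, P2:I | bus: BusRdX
[3] P0: load  L1 | P0:M(76), P1:I, P2:I | bus: none
[4] P0: load  L0 | P0:S(49), P1:I, P2:O(49) | bus: BusRd
[5] P1: load  L1 | P0:O(76), P1:S(76), P2:I | bus: BusRd
[6] P1: store L0 := 23 | P0:I, P1:M(23), P2:I | bus: BusRdX,Flush
[7] P0: load  L0 | P0:S(23), P1:O(23), P2:I | bus: BusRd
[8] P0: load  L1 | P0:O(76), P1:S(76), P2:I | bus: none
[9] P1: load  L0 | P0:S(23), P1:O(23), P2:I | bus: none
[10] P0: load  L1 | P0:O(76), P1:S(76), P2:I | bus: none
[11] P0: load  L1 | P0:O(76), P1:S(76), P2:I | bus: none
[12] P0: load  L0 | P0:S(23), P1:O(23), P2:I | bus: none
[13] P2: load  L0 | P0:S(23), P1:O(23), P2:S(23) | bus: BusRd
[14] P1: store L1 := 1 | P0:I, P1:M(1), P2:I | bus: BusUpgr,Flush
[15] P1: store L0 := 72 | P0:I, P1:M(72), P2:I | bus: BusUpgr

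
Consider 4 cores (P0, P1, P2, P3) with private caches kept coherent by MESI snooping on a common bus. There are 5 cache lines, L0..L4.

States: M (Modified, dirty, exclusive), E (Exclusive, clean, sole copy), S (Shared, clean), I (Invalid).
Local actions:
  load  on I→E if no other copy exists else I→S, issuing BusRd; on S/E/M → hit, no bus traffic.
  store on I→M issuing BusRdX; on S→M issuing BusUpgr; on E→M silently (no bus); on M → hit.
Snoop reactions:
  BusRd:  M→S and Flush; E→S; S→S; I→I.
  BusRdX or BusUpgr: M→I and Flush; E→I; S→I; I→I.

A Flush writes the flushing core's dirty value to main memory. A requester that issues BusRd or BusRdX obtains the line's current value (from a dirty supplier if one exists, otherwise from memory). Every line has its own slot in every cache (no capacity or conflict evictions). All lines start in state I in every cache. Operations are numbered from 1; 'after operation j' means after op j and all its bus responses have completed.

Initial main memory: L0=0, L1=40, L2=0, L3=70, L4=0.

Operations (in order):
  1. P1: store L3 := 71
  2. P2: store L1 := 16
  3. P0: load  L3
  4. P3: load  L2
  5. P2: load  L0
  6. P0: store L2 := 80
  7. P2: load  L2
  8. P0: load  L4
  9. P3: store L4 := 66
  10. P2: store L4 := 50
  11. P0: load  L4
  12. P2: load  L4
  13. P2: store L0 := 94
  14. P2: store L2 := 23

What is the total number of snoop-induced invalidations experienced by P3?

step 1: P1: store L3 := 71  ⟶  IMII  (L3)  txn=BusRdX  M[L3]=70
step 2: P2: store L1 := 16  ⟶  IIMI  (L1)  txn=BusRdX  M[L1]=40
step 3: P0: load  L3  ⟶  SSII  (L3)  txn=BusRd+Flush  M[L3]=71
step 4: P3: load  L2  ⟶  IIIE  (L2)  txn=BusRd  M[L2]=0
step 5: P2: load  L0  ⟶  IIEI  (L0)  txn=BusRd  M[L0]=0
step 6: P0: store L2 := 80  ⟶  MIII  (L2)  txn=BusRdX  M[L2]=0
step 7: P2: load  L2  ⟶  SISI  (L2)  txn=BusRd+Flush  M[L2]=80
step 8: P0: load  L4  ⟶  EIII  (L4)  txn=BusRd  M[L4]=0
step 9: P3: store L4 := 66  ⟶  IIIM  (L4)  txn=BusRdX  M[L4]=0
step 10: P2: store L4 := 50  ⟶  IIMI  (L4)  txn=BusRdX+Flush  M[L4]=66
step 11: P0: load  L4  ⟶  SISI  (L4)  txn=BusRd+Flush  M[L4]=50
step 12: P2: load  L4  ⟶  SISI  (L4)  txn=∅  M[L4]=50
step 13: P2: store L0 := 94  ⟶  IIMI  (L0)  txn=∅  M[L0]=0
step 14: P2: store L2 := 23  ⟶  IIMI  (L2)  txn=BusUpgr  M[L2]=80

invalidations = 2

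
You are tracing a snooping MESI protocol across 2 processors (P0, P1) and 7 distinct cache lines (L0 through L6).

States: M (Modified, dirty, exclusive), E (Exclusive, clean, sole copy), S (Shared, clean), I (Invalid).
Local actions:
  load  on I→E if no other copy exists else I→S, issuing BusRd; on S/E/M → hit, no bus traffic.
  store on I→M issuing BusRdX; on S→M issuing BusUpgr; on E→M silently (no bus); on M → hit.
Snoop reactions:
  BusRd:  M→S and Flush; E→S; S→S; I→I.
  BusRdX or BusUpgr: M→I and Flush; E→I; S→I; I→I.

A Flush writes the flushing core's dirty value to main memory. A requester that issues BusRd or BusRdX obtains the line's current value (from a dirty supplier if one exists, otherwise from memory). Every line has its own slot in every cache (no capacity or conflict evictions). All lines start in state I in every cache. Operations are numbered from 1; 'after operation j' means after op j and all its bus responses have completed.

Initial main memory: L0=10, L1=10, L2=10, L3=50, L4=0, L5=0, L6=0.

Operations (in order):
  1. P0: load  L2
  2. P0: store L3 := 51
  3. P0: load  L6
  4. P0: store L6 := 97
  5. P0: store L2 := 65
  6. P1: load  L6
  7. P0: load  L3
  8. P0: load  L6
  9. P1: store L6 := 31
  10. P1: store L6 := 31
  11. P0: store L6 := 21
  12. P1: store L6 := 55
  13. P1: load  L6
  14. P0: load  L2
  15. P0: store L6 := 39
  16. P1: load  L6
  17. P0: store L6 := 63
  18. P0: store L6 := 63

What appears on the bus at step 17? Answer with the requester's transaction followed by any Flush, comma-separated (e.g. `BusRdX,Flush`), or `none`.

step 1: P0: load  L2  ⟶  EI  (L2)  txn=BusRd  M[L2]=10
step 2: P0: store L3 := 51  ⟶  MI  (L3)  txn=BusRdX  M[L3]=50
step 3: P0: load  L6  ⟶  EI  (L6)  txn=BusRd  M[L6]=0
step 4: P0: store L6 := 97  ⟶  MI  (L6)  txn=∅  M[L6]=0
step 5: P0: store L2 := 65  ⟶  MI  (L2)  txn=∅  M[L2]=10
step 6: P1: load  L6  ⟶  SS  (L6)  txn=BusRd+Flush  M[L6]=97
step 7: P0: load  L3  ⟶  MI  (L3)  txn=∅  M[L3]=50
step 8: P0: load  L6  ⟶  SS  (L6)  txn=∅  M[L6]=97
step 9: P1: store L6 := 31  ⟶  IM  (L6)  txn=BusUpgr  M[L6]=97
step 10: P1: store L6 := 31  ⟶  IM  (L6)  txn=∅  M[L6]=97
step 11: P0: store L6 := 21  ⟶  MI  (L6)  txn=BusRdX+Flush  M[L6]=31
step 12: P1: store L6 := 55  ⟶  IM  (L6)  txn=BusRdX+Flush  M[L6]=21
step 13: P1: load  L6  ⟶  IM  (L6)  txn=∅  M[L6]=21
step 14: P0: load  L2  ⟶  MI  (L2)  txn=∅  M[L2]=10
step 15: P0: store L6 := 39  ⟶  MI  (L6)  txn=BusRdX+Flush  M[L6]=55
step 16: P1: load  L6  ⟶  SS  (L6)  txn=BusRd+Flush  M[L6]=39
step 17: P0: store L6 := 63  ⟶  MI  (L6)  txn=BusUpgr  M[L6]=39
step 18: P0: store L6 := 63  ⟶  MI  (L6)  txn=∅  M[L6]=39

bus = BusUpgr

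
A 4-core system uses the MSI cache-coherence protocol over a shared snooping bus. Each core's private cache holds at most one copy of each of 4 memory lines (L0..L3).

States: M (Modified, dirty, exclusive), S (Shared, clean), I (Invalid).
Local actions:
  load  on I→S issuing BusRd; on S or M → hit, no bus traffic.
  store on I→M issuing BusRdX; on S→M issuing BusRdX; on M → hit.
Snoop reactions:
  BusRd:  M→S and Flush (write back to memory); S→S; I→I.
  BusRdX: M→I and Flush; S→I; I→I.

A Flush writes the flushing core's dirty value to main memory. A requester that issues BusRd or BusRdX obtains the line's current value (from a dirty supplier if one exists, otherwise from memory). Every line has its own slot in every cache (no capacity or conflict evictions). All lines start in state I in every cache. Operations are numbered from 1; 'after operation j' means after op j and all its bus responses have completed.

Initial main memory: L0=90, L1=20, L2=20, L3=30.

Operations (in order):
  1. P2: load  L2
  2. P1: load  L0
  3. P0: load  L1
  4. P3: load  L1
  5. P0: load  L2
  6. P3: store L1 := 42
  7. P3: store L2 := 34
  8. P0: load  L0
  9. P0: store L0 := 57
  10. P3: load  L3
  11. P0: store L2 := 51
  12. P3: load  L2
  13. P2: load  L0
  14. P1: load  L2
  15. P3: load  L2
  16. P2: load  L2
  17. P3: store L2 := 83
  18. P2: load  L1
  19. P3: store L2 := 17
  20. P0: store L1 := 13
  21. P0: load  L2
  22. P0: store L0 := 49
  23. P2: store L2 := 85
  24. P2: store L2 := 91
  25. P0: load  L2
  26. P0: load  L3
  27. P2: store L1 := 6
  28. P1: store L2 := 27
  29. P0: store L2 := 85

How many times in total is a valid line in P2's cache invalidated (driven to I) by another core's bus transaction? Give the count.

  op1 P2: load  L2 → I/I/S/I on L2; bus BusRd; mem=20
  op2 P1: load  L0 → I/S/I/I on L0; bus BusRd; mem=90
  op3 P0: load  L1 → S/I/I/I on L1; bus BusRd; mem=20
  op4 P3: load  L1 → S/I/I/S on L1; bus BusRd; mem=20
  op5 P0: load  L2 → S/I/S/I on L2; bus BusRd; mem=20
  op6 P3: store L1 := 42 → I/I/I/M on L1; bus BusRdX; mem=20
  op7 P3: store L2 := 34 → I/I/I/M on L2; bus BusRdX; mem=20
  op8 P0: load  L0 → S/S/I/I on L0; bus BusRd; mem=90
  op9 P0: store L0 := 57 → M/I/I/I on L0; bus BusRdX; mem=90
  op10 P3: load  L3 → I/I/I/S on L3; bus BusRd; mem=30
  op11 P0: store L2 := 51 → M/I/I/I on L2; bus BusRdX Flush; mem=34
  op12 P3: load  L2 → S/I/I/S on L2; bus BusRd Flush; mem=51
  op13 P2: load  L0 → S/I/S/I on L0; bus BusRd Flush; mem=57
  op14 P1: load  L2 → S/S/I/S on L2; bus BusRd; mem=51
  op15 P3: load  L2 → S/S/I/S on L2; bus (none); mem=51
  op16 P2: load  L2 → S/S/S/S on L2; bus BusRd; mem=51
  op17 P3: store L2 := 83 → I/I/I/M on L2; bus BusRdX; mem=51
  op18 P2: load  L1 → I/I/S/S on L1; bus BusRd Flush; mem=42
  op19 P3: store L2 := 17 → I/I/I/M on L2; bus (none); mem=51
  op20 P0: store L1 := 13 → M/I/I/I on L1; bus BusRdX; mem=42
  op21 P0: load  L2 → S/I/I/S on L2; bus BusRd Flush; mem=17
  op22 P0: store L0 := 49 → M/I/I/I on L0; bus BusRdX; mem=57
  op23 P2: store L2 := 85 → I/I/M/I on L2; bus BusRdX; mem=17
  op24 P2: store L2 := 91 → I/I/M/I on L2; bus (none); mem=17
  op25 P0: load  L2 → S/I/S/I on L2; bus BusRd Flush; mem=91
  op26 P0: load  L3 → S/I/I/S on L3; bus BusRd; mem=30
  op27 P2: store L1 := 6 → I/I/M/I on L1; bus BusRdX Flush; mem=13
  op28 P1: store L2 := 27 → I/M/I/I on L2; bus BusRdX; mem=91
  op29 P0: store L2 := 85 → M/I/I/I on L2; bus BusRdX Flush; mem=27

invalidations = 5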